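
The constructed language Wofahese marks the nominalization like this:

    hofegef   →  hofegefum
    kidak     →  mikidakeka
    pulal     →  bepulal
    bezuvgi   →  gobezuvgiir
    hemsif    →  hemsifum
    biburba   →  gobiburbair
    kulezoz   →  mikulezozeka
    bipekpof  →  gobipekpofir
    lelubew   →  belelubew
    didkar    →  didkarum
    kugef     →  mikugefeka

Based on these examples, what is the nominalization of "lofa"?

belofa

kugef and bipekpof both end in -f yet inflect differently (mikugefeka, gobipekpofir), so the final letter is not what conditions the rule; the first letter is.
"lofa" begins with l-. The one such stem in the data (lelubew → belelubew) adds the prefix be-, so the same rule applies.
The other patterns: stems beginning with k- add mi- … -eka around the stem; stems beginning with b- add go- … -ir around the stem; stems beginning with d- or h- add -um.
So lofa → belofa.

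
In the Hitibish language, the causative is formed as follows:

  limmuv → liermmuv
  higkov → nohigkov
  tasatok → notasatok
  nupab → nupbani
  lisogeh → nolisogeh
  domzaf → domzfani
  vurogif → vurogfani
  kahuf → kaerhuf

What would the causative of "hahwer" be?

domzaf and kahuf both end in -f yet inflect differently (domzfani, kaerhuf), so the final letter is not what conditions the rule; the last vowel is.
"hahwer" has last vowel 'e'. The one such stem in the data (lisogeh → nolisogeh) adds the prefix no-, so the same rule applies.
So hahwer → nohahwer.

nohahwer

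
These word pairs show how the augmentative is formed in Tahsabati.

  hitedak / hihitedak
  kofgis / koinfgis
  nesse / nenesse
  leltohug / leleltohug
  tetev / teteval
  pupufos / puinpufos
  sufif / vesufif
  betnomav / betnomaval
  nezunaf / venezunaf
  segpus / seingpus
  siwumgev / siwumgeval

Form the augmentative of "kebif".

betnomav and nezunaf both have last vowel 'a' yet inflect differently (betnomaval, venezunaf), so the last vowel is not what conditions the rule; the final letter is.
"kebif" ends in -f. The stems ending in -f (nezunaf → venezunaf, sufif → vesufif) add the prefix ve-.
So kebif → vekebif.

vekebif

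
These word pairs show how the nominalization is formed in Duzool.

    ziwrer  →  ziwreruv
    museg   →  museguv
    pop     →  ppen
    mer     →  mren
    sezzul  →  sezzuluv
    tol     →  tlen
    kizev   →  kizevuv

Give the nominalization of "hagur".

mer and ziwrer both end in -r yet inflect differently (mren, ziwreruv), so the final letter is not what conditions the rule; the number of vowels is.
"hagur" has 2 vowels. The stems with 2 vowels (ziwrer → ziwreruv, kizev → kizevuv, museg → museguv) add -uv.
So hagur → haguruv.

haguruv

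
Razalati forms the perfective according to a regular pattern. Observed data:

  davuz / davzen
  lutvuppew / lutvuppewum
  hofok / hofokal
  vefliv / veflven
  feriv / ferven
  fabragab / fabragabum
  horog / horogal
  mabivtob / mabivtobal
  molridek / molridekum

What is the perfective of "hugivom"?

fabragab and mabivtob both end in -b yet inflect differently (fabragabum, mabivtobal), so the final letter is not what conditions the rule; the last vowel is.
"hugivom" has last vowel 'o'. The stems whose last vowel is 'o' (mabivtob → mabivtobal, hofok → hofokal, horog → horogal) add -al.
So hugivom → hugivomal.

hugivomal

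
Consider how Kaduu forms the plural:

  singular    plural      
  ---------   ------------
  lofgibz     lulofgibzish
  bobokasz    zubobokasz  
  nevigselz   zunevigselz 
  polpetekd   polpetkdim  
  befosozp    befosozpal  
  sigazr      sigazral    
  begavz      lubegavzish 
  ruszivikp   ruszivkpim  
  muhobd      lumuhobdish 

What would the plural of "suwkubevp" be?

muhobd and polpetekd both end in -d yet inflect differently (lumuhobdish, polpetkdim), so the final letter is not what conditions the rule; the second-to-last letter is.
"suwkubevp" has second-to-last letter 'v'. The one such stem in the data (begavz → lubegavzish) adds lu- … -ish around the stem, so the same rule applies.
So suwkubevp → lusuwkubevpish.

lusuwkubevpish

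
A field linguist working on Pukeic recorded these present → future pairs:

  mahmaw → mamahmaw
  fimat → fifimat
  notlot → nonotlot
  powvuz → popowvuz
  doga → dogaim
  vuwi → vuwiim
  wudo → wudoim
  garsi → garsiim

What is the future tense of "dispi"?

"dispi" ends in a vowel. The stems ending in a vowel (doga → dogaim, vuwi → vuwiim, wudo → wudoim) add -im.
The other pattern: stems ending in a consonant repeat the first consonant+vowel as a prefix.
So dispi → dispiim.

dispiim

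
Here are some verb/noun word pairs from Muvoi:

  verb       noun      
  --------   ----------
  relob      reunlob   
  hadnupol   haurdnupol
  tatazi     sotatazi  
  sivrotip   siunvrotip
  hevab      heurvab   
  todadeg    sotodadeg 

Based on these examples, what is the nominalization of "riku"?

"riku" begins with r-. The one such stem in the data (relob → reunlob) inserts -un- after the first vowel (as does sivrotip), so the same rule applies.
The other patterns: stems beginning with h- insert -ur- after the first vowel; stems beginning with t- add the prefix so-.
So riku → riunku.

riunku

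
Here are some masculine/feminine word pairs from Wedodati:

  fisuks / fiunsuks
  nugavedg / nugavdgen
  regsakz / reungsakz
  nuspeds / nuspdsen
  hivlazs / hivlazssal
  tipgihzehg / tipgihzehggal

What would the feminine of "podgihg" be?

hivlazs and fisuks both end in -s yet inflect differently (hivlazssal, fiunsuks), so the final letter is not what conditions the rule; the second-to-last letter is.
"podgihg" has second-to-last letter 'h'. The one such stem in the data (tipgihzehg → tipgihzehggal) doubles the final consonant and adds -al (as does hivlazs), so the same rule applies.
The other patterns: stems whose second-to-last letter is 'k' insert -un- after the first vowel; stems whose second-to-last letter is 'd' delete the last vowel and add -en.
So podgihg → podgihggal.

podgihggal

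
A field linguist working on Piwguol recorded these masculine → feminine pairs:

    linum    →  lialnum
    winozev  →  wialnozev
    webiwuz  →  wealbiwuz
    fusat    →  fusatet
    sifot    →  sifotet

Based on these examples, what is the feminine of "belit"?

sifot and linum both have 2 vowels yet inflect differently (sifotet, lialnum), so the number of vowels is not what conditions the rule; the final letter is.
"belit" ends in -t. The stems ending in -t (sifot → sifotet, fusat → fusatet) add -et.
So belit → belitet.

belitet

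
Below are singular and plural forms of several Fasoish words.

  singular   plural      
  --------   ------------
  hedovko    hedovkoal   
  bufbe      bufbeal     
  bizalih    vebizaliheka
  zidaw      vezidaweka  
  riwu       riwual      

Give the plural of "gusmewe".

gusmeweal

bizalih and bufbe both begin with b- yet inflect differently (vebizaliheka, bufbeal), so the first letter is not what conditions the rule; whether the stem ends in a vowel or a consonant is.
"gusmewe" ends in a vowel. The stems ending in a vowel (hedovko → hedovkoal, bufbe → bufbeal, riwu → riwual) add -al.
The other pattern: stems ending in a consonant add ve- … -eka around the stem.
So gusmewe → gusmeweal.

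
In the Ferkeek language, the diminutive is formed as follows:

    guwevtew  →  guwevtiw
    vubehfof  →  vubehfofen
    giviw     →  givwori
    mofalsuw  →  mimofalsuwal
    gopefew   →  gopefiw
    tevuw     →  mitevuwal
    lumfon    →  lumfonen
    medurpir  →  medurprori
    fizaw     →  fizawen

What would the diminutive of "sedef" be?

giviw and mofalsuw both end in -w yet inflect differently (givwori, mimofalsuwal), so the final letter is not what conditions the rule; the last vowel is.
"sedef" has last vowel 'e'. The stems whose last vowel is 'e' (gopefew → gopefiw, guwevtew → guwevtiw) change the last vowel to 'i'.
The other patterns: stems whose last vowel is 'i' delete the last vowel and add -ori; stems whose last vowel is 'u' add mi- … -al around the stem; stems whose last vowel is 'a' or 'o' add -en.
So sedef → sedif.

sedif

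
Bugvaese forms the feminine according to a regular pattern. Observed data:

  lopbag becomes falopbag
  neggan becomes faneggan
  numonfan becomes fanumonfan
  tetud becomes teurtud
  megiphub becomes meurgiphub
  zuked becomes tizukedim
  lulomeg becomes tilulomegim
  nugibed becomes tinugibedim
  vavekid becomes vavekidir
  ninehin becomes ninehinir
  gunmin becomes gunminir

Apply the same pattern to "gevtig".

gevtigir

"gevtig" has last vowel 'i'. The stems whose last vowel is 'i' (vavekid → vavekidir, ninehin → ninehinir, gunmin → gunminir) add -ir.
The other patterns: stems whose last vowel is 'a' add the prefix fa-; stems whose last vowel is 'u' insert -ur- after the first vowel; stems whose last vowel is 'e' add ti- … -im around the stem.
So gevtig → gevtigir.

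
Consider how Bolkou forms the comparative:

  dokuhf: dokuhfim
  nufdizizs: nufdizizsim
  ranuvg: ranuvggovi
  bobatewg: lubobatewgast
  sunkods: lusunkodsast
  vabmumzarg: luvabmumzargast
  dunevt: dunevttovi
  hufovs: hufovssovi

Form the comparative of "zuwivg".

zuwivggovi

nufdizizs and hufovs both end in -s yet inflect differently (nufdizizsim, hufovssovi), so the final letter is not what conditions the rule; the second-to-last letter is.
"zuwivg" has second-to-last letter 'v'. The stems whose second-to-last letter is 'v' (dunevt → dunevttovi, ranuvg → ranuvggovi, hufovs → hufovssovi) double the final consonant and add -ovi.
So zuwivg → zuwivggovi.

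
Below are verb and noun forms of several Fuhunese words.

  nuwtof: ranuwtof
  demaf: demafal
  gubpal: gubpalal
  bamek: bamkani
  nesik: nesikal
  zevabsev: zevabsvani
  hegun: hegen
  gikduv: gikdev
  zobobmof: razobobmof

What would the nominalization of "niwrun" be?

nuwtof and demaf both end in -f yet inflect differently (ranuwtof, demafal), so the final letter is not what conditions the rule; the last vowel is.
"niwrun" has last vowel 'u'. The stems whose last vowel is 'u' (hegun → hegen, gikduv → gikdev) change the last vowel to 'e'.
So niwrun → niwren.

niwren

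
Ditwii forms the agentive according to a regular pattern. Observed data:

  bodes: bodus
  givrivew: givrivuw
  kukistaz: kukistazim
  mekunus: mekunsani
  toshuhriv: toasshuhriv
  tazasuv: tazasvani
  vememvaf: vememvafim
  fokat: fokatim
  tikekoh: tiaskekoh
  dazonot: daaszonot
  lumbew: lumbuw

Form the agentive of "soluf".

solfani

"soluf" has last vowel 'u'. The stems whose last vowel is 'u' (tazasuv → tazasvani, mekunus → mekunsani) delete the last vowel and add -ani.
So soluf → solfani.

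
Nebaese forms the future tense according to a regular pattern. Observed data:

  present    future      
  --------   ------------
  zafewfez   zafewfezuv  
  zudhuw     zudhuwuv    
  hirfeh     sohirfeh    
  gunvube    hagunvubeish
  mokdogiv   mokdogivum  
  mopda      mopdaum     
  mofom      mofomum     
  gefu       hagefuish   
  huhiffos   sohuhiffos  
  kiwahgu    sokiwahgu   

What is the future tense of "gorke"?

gefu and kiwahgu both end in -u yet inflect differently (hagefuish, sokiwahgu), so the final letter is not what conditions the rule; the first letter is.
"gorke" begins with g-. The stems beginning with g- (gunvube → hagunvubeish, gefu → hagefuish) add ha- … -ish around the stem.
The other patterns: stems beginning with z- add -uv; stems beginning with m- add -um; stems beginning with h- or k- add the prefix so-.
So gorke → hagorkeish.

hagorkeish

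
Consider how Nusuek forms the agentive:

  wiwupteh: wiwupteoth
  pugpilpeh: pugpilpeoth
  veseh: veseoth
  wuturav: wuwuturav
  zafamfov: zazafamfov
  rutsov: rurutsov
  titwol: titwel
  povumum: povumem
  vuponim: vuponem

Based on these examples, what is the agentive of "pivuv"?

zafamfov and titwol both have last vowel 'o' yet inflect differently (zazafamfov, titwel), so the last vowel is not what conditions the rule; the final letter is.
"pivuv" ends in -v. The stems ending in -v (wuturav → wuwuturav, zafamfov → zazafamfov, rutsov → rurutsov) repeat the first consonant+vowel as a prefix.
So pivuv → pipivuv.

pipivuv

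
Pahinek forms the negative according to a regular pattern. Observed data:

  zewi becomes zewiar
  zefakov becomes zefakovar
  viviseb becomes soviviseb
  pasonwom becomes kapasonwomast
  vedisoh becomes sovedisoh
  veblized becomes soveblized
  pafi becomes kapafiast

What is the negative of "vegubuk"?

sovegubuk

zewi and pafi both end in -i yet inflect differently (zewiar, kapafiast), so the final letter is not what conditions the rule; the first letter is.
"vegubuk" begins with v-. The stems beginning with v- (vedisoh → sovedisoh, veblized → soveblized, viviseb → soviviseb) add the prefix so-.
So vegubuk → sovegubuk.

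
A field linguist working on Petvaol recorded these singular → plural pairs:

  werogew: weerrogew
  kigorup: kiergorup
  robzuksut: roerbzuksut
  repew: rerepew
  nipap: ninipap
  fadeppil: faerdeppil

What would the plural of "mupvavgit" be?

nipap and kigorup both end in -p yet inflect differently (ninipap, kiergorup), so the final letter is not what conditions the rule; the number of vowels is.
"mupvavgit" has 3 vowels. The stems with 3 vowels (robzuksut → roerbzuksut, fadeppil → faerdeppil, kigorup → kiergorup) insert -er- after the first vowel.
The other pattern: stems with 2 vowels repeat the first consonant+vowel as a prefix.
So mupvavgit → muerpvavgit.

muerpvavgit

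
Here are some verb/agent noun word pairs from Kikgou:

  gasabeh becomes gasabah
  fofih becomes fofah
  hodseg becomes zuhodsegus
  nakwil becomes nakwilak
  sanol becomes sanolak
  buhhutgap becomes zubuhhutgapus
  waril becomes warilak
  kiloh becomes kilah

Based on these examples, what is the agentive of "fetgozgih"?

"fetgozgih" ends in -h. The stems ending in -h (fofih → fofah, gasabeh → gasabah, kiloh → kilah) change the last vowel to 'a'.
So fetgozgih → fetgozgah.

fetgozgah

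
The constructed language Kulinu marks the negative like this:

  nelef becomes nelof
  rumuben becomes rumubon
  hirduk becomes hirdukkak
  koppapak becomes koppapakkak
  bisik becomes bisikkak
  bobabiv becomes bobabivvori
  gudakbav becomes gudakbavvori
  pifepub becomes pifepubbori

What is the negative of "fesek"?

fesekkak

bisik and bobabiv both have last vowel 'i' yet inflect differently (bisikkak, bobabivvori), so the last vowel is not what conditions the rule; the final letter is.
"fesek" ends in -k. The stems ending in -k (hirduk → hirdukkak, koppapak → koppapakkak, bisik → bisikkak) double the final consonant and add -ak.
The other patterns: stems ending in -f or -n change the last vowel to 'o'; stems ending in -b or -v double the final consonant and add -ori.
So fesek → fesekkak.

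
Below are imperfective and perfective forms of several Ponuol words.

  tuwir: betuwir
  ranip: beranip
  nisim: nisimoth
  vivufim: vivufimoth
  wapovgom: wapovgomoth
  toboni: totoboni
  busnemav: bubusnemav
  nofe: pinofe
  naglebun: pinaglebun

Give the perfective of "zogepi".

tuwir and nisim both have last vowel 'i' yet inflect differently (betuwir, nisimoth), so the last vowel is not what conditions the rule; the final letter is.
"zogepi" ends in -i. The one such stem in the data (toboni → totoboni) repeats the first consonant+vowel as a prefix (as does busnemav), so the same rule applies.
So zogepi → zozogepi.

zozogepi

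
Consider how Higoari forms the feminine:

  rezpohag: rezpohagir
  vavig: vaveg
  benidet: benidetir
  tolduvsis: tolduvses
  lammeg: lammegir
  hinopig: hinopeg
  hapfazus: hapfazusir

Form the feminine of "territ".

terret

hinopig and rezpohag both end in -g yet inflect differently (hinopeg, rezpohagir), so the final letter is not what conditions the rule; the last vowel is.
"territ" has last vowel 'i'. The stems whose last vowel is 'i' (hinopig → hinopeg, tolduvsis → tolduvses, vavig → vaveg) change the last vowel to 'e'.
The other pattern: stems whose last vowel is 'a', 'e' or 'u' add -ir.
So territ → terret.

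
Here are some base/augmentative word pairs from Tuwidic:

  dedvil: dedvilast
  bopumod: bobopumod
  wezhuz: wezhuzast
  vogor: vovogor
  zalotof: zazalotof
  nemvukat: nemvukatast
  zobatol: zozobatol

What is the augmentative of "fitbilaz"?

zobatol and dedvil both end in -l yet inflect differently (zozobatol, dedvilast), so the final letter is not what conditions the rule; the last vowel is.
"fitbilaz" has last vowel 'a'. The one such stem in the data (nemvukat → nemvukatast) adds -ast, so the same rule applies.
So fitbilaz → fitbilazast.

fitbilazast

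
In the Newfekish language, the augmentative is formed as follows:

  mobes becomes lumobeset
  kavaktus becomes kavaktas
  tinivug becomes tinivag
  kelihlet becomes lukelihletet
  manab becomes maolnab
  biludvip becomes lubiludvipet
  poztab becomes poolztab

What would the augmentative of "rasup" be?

kavaktus and mobes both end in -s yet inflect differently (kavaktas, lumobeset), so the final letter is not what conditions the rule; the last vowel is.
"rasup" has last vowel 'u'. The stems whose last vowel is 'u' (tinivug → tinivag, kavaktus → kavaktas) change the last vowel to 'a'.
The other patterns: stems whose last vowel is 'a' insert -ol- after the first vowel; stems whose last vowel is 'e' or 'i' add lu- … -et around the stem.
So rasup → rasap.

rasap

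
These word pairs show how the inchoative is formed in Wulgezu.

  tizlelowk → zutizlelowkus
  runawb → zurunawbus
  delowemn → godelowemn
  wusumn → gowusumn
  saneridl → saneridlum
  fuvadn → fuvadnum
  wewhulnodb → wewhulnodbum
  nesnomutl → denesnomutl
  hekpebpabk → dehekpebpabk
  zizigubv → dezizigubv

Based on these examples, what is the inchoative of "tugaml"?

"tugaml" has second-to-last letter 'm'. The stems whose second-to-last letter is 'm' (delowemn → godelowemn, wusumn → gowusumn) add the prefix go-.
So tugaml → gotugaml.

gotugaml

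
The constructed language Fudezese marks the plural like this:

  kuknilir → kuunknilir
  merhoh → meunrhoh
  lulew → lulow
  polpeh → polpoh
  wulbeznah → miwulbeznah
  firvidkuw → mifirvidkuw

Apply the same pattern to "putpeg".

"putpeg" has last vowel 'e'. The stems whose last vowel is 'e' (lulew → lulow, polpeh → polpoh) change the last vowel to 'o'.
The other patterns: stems whose last vowel is 'i' or 'o' insert -un- after the first vowel; stems whose last vowel is 'a' or 'u' add the prefix mi-.
So putpeg → putpog.

putpog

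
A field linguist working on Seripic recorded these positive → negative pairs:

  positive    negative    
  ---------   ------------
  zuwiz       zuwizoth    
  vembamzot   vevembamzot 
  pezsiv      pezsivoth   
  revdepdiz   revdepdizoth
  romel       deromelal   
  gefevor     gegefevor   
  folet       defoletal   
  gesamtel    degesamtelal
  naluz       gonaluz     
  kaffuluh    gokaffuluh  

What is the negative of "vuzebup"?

govuzebup

naluz and revdepdiz both end in -z yet inflect differently (gonaluz, revdepdizoth), so the final letter is not what conditions the rule; the last vowel is.
"vuzebup" has last vowel 'u'. The stems whose last vowel is 'u' (kaffuluh → gokaffuluh, naluz → gonaluz) add the prefix go-.
The other patterns: stems whose last vowel is 'e' add de- … -al around the stem; stems whose last vowel is 'i' add -oth; stems whose last vowel is 'o' repeat the first consonant+vowel as a prefix.
So vuzebup → govuzebup.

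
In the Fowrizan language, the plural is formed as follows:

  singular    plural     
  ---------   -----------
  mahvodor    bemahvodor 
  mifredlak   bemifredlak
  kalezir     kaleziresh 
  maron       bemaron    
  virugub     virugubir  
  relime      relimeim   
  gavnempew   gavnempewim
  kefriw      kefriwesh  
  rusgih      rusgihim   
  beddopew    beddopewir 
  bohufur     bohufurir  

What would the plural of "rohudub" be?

kalezir and mahvodor both end in -r yet inflect differently (kaleziresh, bemahvodor), so the final letter is not what conditions the rule; the first letter is.
"rohudub" begins with r-. The stems beginning with r- (relime → relimeim, rusgih → rusgihim) add -im.
The other patterns: stems beginning with k- add -esh; stems beginning with m- add the prefix be-; stems beginning with b- or v- add -ir.
So rohudub → rohudubim.

rohudubim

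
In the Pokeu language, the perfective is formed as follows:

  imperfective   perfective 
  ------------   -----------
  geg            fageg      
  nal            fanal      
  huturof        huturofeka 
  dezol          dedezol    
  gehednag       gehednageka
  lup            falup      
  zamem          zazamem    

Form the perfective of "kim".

nal and dezol both end in -l yet inflect differently (fanal, dedezol), so the final letter is not what conditions the rule; the number of vowels is.
"kim" has 1 vowel. The stems with 1 vowel (geg → fageg, nal → fanal, lup → falup) add the prefix fa-.
The other patterns: stems with 2 vowels repeat the first consonant+vowel as a prefix; stems with 3 vowels add -eka.
So kim → fakim.

fakim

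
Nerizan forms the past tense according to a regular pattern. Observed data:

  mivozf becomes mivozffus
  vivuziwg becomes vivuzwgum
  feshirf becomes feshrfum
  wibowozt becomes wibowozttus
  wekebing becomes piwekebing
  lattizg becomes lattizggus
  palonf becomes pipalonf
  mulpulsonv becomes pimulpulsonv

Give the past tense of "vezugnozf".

palonf and mivozf both end in -f yet inflect differently (pipalonf, mivozffus), so the final letter is not what conditions the rule; the second-to-last letter is.
"vezugnozf" has second-to-last letter 'z'. The stems whose second-to-last letter is 'z' (mivozf → mivozffus, lattizg → lattizggus, wibowozt → wibowozttus) double the final consonant and add -us.
The other patterns: stems whose second-to-last letter is 'n' add the prefix pi-; stems whose second-to-last letter is 'r' or 'w' delete the last vowel and add -um.
So vezugnozf → vezugnozffus.

vezugnozffus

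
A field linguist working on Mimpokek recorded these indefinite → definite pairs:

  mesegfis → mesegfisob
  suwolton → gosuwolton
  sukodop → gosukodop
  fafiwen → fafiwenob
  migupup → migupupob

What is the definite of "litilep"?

suwolton and fafiwen both end in -n yet inflect differently (gosuwolton, fafiwenob), so the final letter is not what conditions the rule; the last vowel is.
"litilep" has last vowel 'e'. The one such stem in the data (fafiwen → fafiwenob) adds -ob, so the same rule applies.
The other pattern: stems whose last vowel is 'o' add the prefix go-.
So litilep → litilepob.

litilepob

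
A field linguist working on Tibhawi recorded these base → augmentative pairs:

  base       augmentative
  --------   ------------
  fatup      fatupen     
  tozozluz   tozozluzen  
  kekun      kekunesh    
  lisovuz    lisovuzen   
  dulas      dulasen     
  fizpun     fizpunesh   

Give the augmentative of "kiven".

"kiven" ends in -n. The stems ending in -n (kekun → kekunesh, fizpun → fizpunesh) add -esh.
The other pattern: stems ending in -p, -s or -z add -en.
So kiven → kivenesh.

kivenesh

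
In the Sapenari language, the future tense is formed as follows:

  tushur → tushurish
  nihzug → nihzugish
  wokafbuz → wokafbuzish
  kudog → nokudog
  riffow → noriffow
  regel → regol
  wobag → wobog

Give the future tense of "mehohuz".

"mehohuz" has last vowel 'u'. The stems whose last vowel is 'u' (tushur → tushurish, nihzug → nihzugish, wokafbuz → wokafbuzish) add -ish.
So mehohuz → mehohuzish.

mehohuzish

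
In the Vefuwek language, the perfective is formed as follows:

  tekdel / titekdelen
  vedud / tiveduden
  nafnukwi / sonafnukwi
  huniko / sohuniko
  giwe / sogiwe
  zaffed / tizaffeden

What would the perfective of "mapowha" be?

somapowha

zaffed and giwe both have last vowel 'e' yet inflect differently (tizaffeden, sogiwe), so the last vowel is not what conditions the rule; whether the stem ends in a vowel or a consonant is.
"mapowha" ends in a vowel. The stems ending in a vowel (nafnukwi → sonafnukwi, giwe → sogiwe, huniko → sohuniko) add the prefix so-.
The other pattern: stems ending in a consonant add ti- … -en around the stem.
So mapowha → somapowha.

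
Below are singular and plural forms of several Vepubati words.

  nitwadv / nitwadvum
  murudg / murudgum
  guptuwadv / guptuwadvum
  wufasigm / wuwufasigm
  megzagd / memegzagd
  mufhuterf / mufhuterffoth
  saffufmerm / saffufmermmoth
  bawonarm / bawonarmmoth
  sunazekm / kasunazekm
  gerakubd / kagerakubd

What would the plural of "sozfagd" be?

wufasigm and saffufmerm both end in -m yet inflect differently (wuwufasigm, saffufmermmoth), so the final letter is not what conditions the rule; the second-to-last letter is.
"sozfagd" has second-to-last letter 'g'. The stems whose second-to-last letter is 'g' (wufasigm → wuwufasigm, megzagd → memegzagd) repeat the first consonant+vowel as a prefix.
The other patterns: stems whose second-to-last letter is 'd' add -um; stems whose second-to-last letter is 'r' double the final consonant and add -oth; stems whose second-to-last letter is 'b' or 'k' add the prefix ka-.
So sozfagd → sosozfagd.

sosozfagd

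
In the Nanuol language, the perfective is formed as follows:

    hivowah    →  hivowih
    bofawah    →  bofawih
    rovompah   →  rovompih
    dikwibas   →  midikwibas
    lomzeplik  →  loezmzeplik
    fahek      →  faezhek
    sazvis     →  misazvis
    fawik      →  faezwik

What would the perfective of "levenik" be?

leezvenik

"levenik" ends in -k. The stems ending in -k (lomzeplik → loezmzeplik, fawik → faezwik, fahek → faezhek) insert -ez- after the first vowel.
So levenik → leezvenik.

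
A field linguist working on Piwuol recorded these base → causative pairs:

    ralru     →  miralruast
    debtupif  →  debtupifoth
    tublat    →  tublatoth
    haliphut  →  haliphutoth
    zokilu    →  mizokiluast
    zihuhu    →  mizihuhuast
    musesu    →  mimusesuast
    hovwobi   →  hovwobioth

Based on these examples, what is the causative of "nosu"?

minosuast

"nosu" ends in -u. The stems ending in -u (ralru → miralruast, zokilu → mizokiluast, zihuhu → mizihuhuast) add mi- … -ast around the stem.
So nosu → minosuast.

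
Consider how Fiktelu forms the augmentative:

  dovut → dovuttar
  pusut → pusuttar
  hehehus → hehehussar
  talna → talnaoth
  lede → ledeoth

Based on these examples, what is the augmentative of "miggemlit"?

miggemlittar

"miggemlit" ends in a consonant. The stems ending in a consonant (dovut → dovuttar, hehehus → hehehussar, pusut → pusuttar) double the final consonant and add -ar.
The other pattern: stems ending in a vowel add -oth.
So miggemlit → miggemlittar.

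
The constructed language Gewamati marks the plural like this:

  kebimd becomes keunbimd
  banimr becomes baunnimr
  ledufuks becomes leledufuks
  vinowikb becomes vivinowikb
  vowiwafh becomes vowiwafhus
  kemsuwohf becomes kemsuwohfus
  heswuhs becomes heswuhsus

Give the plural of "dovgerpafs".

dovgerpafsus

ledufuks and heswuhs both end in -s yet inflect differently (leledufuks, heswuhsus), so the final letter is not what conditions the rule; the second-to-last letter is.
"dovgerpafs" has second-to-last letter 'f'. The one such stem in the data (vowiwafh → vowiwafhus) adds -us, so the same rule applies.
The other patterns: stems whose second-to-last letter is 'm' insert -un- after the first vowel; stems whose second-to-last letter is 'k' repeat the first consonant+vowel as a prefix.
So dovgerpafs → dovgerpafsus.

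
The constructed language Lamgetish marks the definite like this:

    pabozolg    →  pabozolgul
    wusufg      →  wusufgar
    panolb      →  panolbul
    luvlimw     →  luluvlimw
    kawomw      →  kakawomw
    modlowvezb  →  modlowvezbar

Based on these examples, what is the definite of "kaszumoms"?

panolb and modlowvezb both end in -b yet inflect differently (panolbul, modlowvezbar), so the final letter is not what conditions the rule; the second-to-last letter is.
"kaszumoms" has second-to-last letter 'm'. The stems whose second-to-last letter is 'm' (kawomw → kakawomw, luvlimw → luluvlimw) repeat the first consonant+vowel as a prefix.
So kaszumoms → kakaszumoms.

kakaszumoms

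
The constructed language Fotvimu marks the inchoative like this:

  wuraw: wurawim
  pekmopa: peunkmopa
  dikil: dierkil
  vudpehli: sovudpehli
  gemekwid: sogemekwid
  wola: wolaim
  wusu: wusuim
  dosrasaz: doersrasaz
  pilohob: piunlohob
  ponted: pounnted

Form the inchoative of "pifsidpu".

"pifsidpu" begins with p-. The stems beginning with p- (pekmopa → peunkmopa, ponted → pounnted, pilohob → piunlohob) insert -un- after the first vowel.
So pifsidpu → piunfsidpu.

piunfsidpu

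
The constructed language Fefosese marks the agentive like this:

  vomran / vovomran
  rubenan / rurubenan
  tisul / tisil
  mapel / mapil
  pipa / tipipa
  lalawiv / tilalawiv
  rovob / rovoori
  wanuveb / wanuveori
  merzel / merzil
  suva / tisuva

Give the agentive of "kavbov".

"kavbov" ends in -v. The one such stem in the data (lalawiv → tilalawiv) adds the prefix ti-, so the same rule applies.
So kavbov → tikavbov.

tikavbov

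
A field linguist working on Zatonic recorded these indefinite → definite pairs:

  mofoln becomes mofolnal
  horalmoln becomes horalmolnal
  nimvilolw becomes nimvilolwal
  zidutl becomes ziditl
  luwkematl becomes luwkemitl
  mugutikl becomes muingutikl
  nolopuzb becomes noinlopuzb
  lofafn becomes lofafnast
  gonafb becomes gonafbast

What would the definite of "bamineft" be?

"bamineft" has second-to-last letter 'f'. The stems whose second-to-last letter is 'f' (lofafn → lofafnast, gonafb → gonafbast) add -ast.
So bamineft → bamineftast.

bamineftast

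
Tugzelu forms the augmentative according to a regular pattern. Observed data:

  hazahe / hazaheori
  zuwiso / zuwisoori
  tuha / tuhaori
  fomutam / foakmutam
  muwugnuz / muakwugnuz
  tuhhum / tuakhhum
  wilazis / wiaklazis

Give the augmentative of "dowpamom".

doakwpamom

tuha and fomutam both have last vowel 'a' yet inflect differently (tuhaori, foakmutam), so the last vowel is not what conditions the rule; whether the stem ends in a vowel or a consonant is.
"dowpamom" ends in a consonant. The stems ending in a consonant (fomutam → foakmutam, muwugnuz → muakwugnuz, tuhhum → tuakhhum) insert -ak- after the first vowel.
The other pattern: stems ending in a vowel add -ori.
So dowpamom → doakwpamom.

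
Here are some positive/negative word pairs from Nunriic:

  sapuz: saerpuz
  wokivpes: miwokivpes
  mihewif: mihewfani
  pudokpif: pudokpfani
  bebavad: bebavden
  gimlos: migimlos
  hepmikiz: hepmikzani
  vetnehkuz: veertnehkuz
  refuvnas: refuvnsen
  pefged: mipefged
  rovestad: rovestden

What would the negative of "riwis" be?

riwsani

vetnehkuz and hepmikiz both end in -z yet inflect differently (veertnehkuz, hepmikzani), so the final letter is not what conditions the rule; the last vowel is.
"riwis" has last vowel 'i'. The stems whose last vowel is 'i' (hepmikiz → hepmikzani, pudokpif → pudokpfani, mihewif → mihewfani) delete the last vowel and add -ani.
So riwis → riwsani.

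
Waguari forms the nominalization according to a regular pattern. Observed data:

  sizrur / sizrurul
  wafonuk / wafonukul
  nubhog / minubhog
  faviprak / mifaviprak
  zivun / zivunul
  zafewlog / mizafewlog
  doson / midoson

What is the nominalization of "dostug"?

dostugul

wafonuk and faviprak both end in -k yet inflect differently (wafonukul, mifaviprak), so the final letter is not what conditions the rule; the last vowel is.
"dostug" has last vowel 'u'. The stems whose last vowel is 'u' (zivun → zivunul, wafonuk → wafonukul, sizrur → sizrurul) add -ul.
The other pattern: stems whose last vowel is 'a' or 'o' add the prefix mi-.
So dostug → dostugul.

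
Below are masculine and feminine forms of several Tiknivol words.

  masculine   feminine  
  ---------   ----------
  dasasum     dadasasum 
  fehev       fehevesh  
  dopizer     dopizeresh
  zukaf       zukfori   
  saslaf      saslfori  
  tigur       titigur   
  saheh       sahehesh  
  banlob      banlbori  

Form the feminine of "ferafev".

"ferafev" has last vowel 'e'. The stems whose last vowel is 'e' (fehev → fehevesh, saheh → sahehesh, dopizer → dopizeresh) add -esh.
The other patterns: stems whose last vowel is 'a' or 'o' delete the last vowel and add -ori; stems whose last vowel is 'u' repeat the first consonant+vowel as a prefix.
So ferafev → ferafevesh.

ferafevesh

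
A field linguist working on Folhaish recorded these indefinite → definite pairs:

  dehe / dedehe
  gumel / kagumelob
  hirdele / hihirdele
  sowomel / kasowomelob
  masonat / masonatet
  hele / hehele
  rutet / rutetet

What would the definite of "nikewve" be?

ninikewve

"nikewve" ends in -e. The stems ending in -e (hirdele → hihirdele, hele → hehele, dehe → dedehe) repeat the first consonant+vowel as a prefix.
So nikewve → ninikewve.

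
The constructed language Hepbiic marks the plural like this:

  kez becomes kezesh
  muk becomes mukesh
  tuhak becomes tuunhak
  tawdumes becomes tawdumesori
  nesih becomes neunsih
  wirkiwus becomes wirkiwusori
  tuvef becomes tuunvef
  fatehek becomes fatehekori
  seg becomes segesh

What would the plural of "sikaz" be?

siunkaz

muk and tuhak both end in -k yet inflect differently (mukesh, tuunhak), so the final letter is not what conditions the rule; the number of vowels is.
"sikaz" has 2 vowels. The stems with 2 vowels (nesih → neunsih, tuvef → tuunvef, tuhak → tuunhak) insert -un- after the first vowel.
So sikaz → siunkaz.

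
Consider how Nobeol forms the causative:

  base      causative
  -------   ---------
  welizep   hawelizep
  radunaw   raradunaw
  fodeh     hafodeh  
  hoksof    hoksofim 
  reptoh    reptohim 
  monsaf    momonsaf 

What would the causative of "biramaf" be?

reptoh and fodeh both end in -h yet inflect differently (reptohim, hafodeh), so the final letter is not what conditions the rule; the last vowel is.
"biramaf" has last vowel 'a'. The stems whose last vowel is 'a' (radunaw → raradunaw, monsaf → momonsaf) repeat the first consonant+vowel as a prefix.
So biramaf → bibiramaf.

bibiramaf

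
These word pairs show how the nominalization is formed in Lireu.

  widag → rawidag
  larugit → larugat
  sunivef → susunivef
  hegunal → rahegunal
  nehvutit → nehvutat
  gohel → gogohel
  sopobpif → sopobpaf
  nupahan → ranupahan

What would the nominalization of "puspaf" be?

sopobpif and sunivef both end in -f yet inflect differently (sopobpaf, susunivef), so the final letter is not what conditions the rule; the last vowel is.
"puspaf" has last vowel 'a'. The stems whose last vowel is 'a' (hegunal → rahegunal, nupahan → ranupahan, widag → rawidag) add the prefix ra-.
So puspaf → rapuspaf.

rapuspaf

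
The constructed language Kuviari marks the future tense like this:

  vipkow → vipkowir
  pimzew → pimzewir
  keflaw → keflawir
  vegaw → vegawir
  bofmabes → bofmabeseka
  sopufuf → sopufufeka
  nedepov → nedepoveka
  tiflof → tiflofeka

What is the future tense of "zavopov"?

"zavopov" ends in -v. The one such stem in the data (nedepov → nedepoveka) adds -eka, so the same rule applies.
The other pattern: stems ending in -w add -ir.
So zavopov → zavopoveka.

zavopoveka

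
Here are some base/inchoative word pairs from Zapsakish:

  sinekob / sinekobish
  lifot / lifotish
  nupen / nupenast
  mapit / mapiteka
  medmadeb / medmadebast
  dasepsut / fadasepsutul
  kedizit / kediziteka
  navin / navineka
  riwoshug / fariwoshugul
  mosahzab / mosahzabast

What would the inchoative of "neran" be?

lifot and dasepsut both end in -t yet inflect differently (lifotish, fadasepsutul), so the final letter is not what conditions the rule; the last vowel is.
"neran" has last vowel 'a'. The one such stem in the data (mosahzab → mosahzabast) adds -ast, so the same rule applies.
So neran → neranast.

neranast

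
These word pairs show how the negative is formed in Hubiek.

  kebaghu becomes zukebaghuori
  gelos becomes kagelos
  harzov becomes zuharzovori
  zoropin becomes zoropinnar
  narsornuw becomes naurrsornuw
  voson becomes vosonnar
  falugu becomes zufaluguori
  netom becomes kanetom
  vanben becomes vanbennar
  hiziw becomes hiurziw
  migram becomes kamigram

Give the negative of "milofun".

voson and gelos both have last vowel 'o' yet inflect differently (vosonnar, kagelos), so the last vowel is not what conditions the rule; the final letter is.
"milofun" ends in -n. The stems ending in -n (zoropin → zoropinnar, vanben → vanbennar, voson → vosonnar) double the final consonant and add -ar.
The other patterns: stems ending in -m or -s add the prefix ka-; stems ending in -w insert -ur- after the first vowel; stems ending in -u or -v add zu- … -ori around the stem.
So milofun → milofunnar.

milofunnar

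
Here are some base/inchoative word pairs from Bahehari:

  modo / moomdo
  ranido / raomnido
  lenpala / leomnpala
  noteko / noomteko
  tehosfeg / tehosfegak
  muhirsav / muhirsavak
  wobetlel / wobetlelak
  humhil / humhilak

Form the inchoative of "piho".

piomho

lenpala and muhirsav both have last vowel 'a' yet inflect differently (leomnpala, muhirsavak), so the last vowel is not what conditions the rule; whether the stem ends in a vowel or a consonant is.
"piho" ends in a vowel. The stems ending in a vowel (modo → moomdo, ranido → raomnido, lenpala → leomnpala) insert -om- after the first vowel.
The other pattern: stems ending in a consonant add -ak.
So piho → piomho.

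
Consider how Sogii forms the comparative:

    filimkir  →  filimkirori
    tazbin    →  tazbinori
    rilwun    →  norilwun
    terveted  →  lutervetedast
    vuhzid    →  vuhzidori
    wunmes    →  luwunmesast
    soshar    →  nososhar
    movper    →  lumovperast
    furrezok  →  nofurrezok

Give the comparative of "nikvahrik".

nikvahrikori

terveted and vuhzid both end in -d yet inflect differently (lutervetedast, vuhzidori), so the final letter is not what conditions the rule; the last vowel is.
"nikvahrik" has last vowel 'i'. The stems whose last vowel is 'i' (vuhzid → vuhzidori, tazbin → tazbinori, filimkir → filimkirori) add -ori.
So nikvahrik → nikvahrikori.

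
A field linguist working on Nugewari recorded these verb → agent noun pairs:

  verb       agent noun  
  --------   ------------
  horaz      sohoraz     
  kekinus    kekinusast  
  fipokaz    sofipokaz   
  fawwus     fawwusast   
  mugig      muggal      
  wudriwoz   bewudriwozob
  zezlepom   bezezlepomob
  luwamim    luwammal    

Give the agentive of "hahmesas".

horaz and wudriwoz both end in -z yet inflect differently (sohoraz, bewudriwozob), so the final letter is not what conditions the rule; the last vowel is.
"hahmesas" has last vowel 'a'. The stems whose last vowel is 'a' (horaz → sohoraz, fipokaz → sofipokaz) add the prefix so-.
So hahmesas → sohahmesas.

sohahmesas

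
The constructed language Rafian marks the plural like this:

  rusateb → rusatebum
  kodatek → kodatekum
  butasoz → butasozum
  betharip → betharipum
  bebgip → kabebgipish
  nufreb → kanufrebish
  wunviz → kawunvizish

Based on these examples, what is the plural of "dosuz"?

kadosuzish

betharip and bebgip both end in -p yet inflect differently (betharipum, kabebgipish), so the final letter is not what conditions the rule; the number of vowels is.
"dosuz" has 2 vowels. The stems with 2 vowels (bebgip → kabebgipish, nufreb → kanufrebish, wunviz → kawunvizish) add ka- … -ish around the stem.
So dosuz → kadosuzish.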